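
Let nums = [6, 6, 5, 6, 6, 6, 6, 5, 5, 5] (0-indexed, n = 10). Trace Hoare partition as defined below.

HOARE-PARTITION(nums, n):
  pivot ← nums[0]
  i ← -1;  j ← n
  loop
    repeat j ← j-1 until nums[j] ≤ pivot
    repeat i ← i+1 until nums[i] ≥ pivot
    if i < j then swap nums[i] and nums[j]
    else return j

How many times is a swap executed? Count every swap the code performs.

pivot = nums[0] = 6; i = -1, j = 10
j→9 (nums[9]=5≤6), i→0 (nums[0]=6≥6); i<j, swap → [5, 6, 5, 6, 6, 6, 6, 5, 5, 6]
j→8 (nums[8]=5≤6), i→1 (nums[1]=6≥6); i<j, swap → [5, 5, 5, 6, 6, 6, 6, 5, 6, 6]
j→7 (nums[7]=5≤6), i→3 (nums[3]=6≥6); i<j, swap → [5, 5, 5, 5, 6, 6, 6, 6, 6, 6]
j→6 (nums[6]=6≤6), i→4 (nums[4]=6≥6); i<j, swap → [5, 5, 5, 5, 6, 6, 6, 6, 6, 6]
j→5, i→5; i≥j, return j=5. nums = [5, 5, 5, 5, 6, 6, 6, 6, 6, 6]

4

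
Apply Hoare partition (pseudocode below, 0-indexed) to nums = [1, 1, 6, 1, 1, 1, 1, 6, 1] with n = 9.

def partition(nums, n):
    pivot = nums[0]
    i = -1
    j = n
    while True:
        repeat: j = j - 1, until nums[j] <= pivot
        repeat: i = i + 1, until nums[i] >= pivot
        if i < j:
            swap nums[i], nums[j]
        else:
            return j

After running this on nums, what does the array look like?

[1, 1, 1, 1, 1, 6, 1, 6, 1]

pivot = nums[0] = 1; i = -1, j = 9
j→8 (nums[8]=1≤1), i→0 (nums[0]=1≥1); i<j, swap → [1, 1, 6, 1, 1, 1, 1, 6, 1]
j→6 (nums[6]=1≤1), i→1 (nums[1]=1≥1); i<j, swap → [1, 1, 6, 1, 1, 1, 1, 6, 1]
j→5 (nums[5]=1≤1), i→2 (nums[2]=6≥1); i<j, swap → [1, 1, 1, 1, 1, 6, 1, 6, 1]
j→4 (nums[4]=1≤1), i→3 (nums[3]=1≥1); i<j, swap → [1, 1, 1, 1, 1, 6, 1, 6, 1]
j→3, i→4; i≥j, return j=3. nums = [1, 1, 1, 1, 1, 6, 1, 6, 1]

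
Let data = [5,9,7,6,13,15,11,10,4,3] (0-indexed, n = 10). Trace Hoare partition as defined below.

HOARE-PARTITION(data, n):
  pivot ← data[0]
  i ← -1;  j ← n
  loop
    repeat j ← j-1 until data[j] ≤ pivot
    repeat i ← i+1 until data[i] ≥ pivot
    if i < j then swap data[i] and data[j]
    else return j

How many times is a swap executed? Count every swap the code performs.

2

pivot=5
j stops at 9 (3), i stops at 0 (5); swap ⇒ [3,9,7,6,13,15,11,10,4,5]
j stops at 8 (4), i stops at 1 (9); swap ⇒ [3,4,7,6,13,15,11,10,9,5]
j stops at 1, i stops at 2; i≥j ⇒ return 1. data=[3,4,7,6,13,15,11,10,9,5]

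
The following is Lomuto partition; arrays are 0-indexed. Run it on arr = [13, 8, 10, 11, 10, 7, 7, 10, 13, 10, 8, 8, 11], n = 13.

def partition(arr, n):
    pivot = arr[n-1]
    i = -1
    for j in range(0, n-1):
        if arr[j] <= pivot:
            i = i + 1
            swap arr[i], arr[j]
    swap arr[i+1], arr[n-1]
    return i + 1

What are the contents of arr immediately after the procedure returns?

pivot = arr[12] = 11; i = -1
j=0: arr[0]=13 > 11 → no swap
j=1: arr[1]=8 ≤ 11 → i=0, swap arr[0],arr[1] → [8, 13, 10, 11, 10, 7, 7, 10, 13, 10, 8, 8, 11]
j=2: arr[2]=10 ≤ 11 → i=1, swap arr[1],arr[2] → [8, 10, 13, 11, 10, 7, 7, 10, 13, 10, 8, 8, 11]
j=3: arr[3]=11 ≤ 11 → i=2, swap arr[2],arr[3] → [8, 10, 11, 13, 10, 7, 7, 10, 13, 10, 8, 8, 11]
j=4: arr[4]=10 ≤ 11 → i=3, swap arr[3],arr[4] → [8, 10, 11, 10, 13, 7, 7, 10, 13, 10, 8, 8, 11]
j=5: arr[5]=7 ≤ 11 → i=4, swap arr[4],arr[5] → [8, 10, 11, 10, 7, 13, 7, 10, 13, 10, 8, 8, 11]
j=6: arr[6]=7 ≤ 11 → i=5, swap arr[5],arr[6] → [8, 10, 11, 10, 7, 7, 13, 10, 13, 10, 8, 8, 11]
j=7: arr[7]=10 ≤ 11 → i=6, swap arr[6],arr[7] → [8, 10, 11, 10, 7, 7, 10, 13, 13, 10, 8, 8, 11]
j=8: arr[8]=13 > 11 → no swap
j=9: arr[9]=10 ≤ 11 → i=7, swap arr[7],arr[9] → [8, 10, 11, 10, 7, 7, 10, 10, 13, 13, 8, 8, 11]
j=10: arr[10]=8 ≤ 11 → i=8, swap arr[8],arr[10] → [8, 10, 11, 10, 7, 7, 10, 10, 8, 13, 13, 8, 11]
j=11: arr[11]=8 ≤ 11 → i=9, swap arr[9],arr[11] → [8, 10, 11, 10, 7, 7, 10, 10, 8, 8, 13, 13, 11]
final swap arr[10],arr[12] → [8, 10, 11, 10, 7, 7, 10, 10, 8, 8, 11, 13, 13]; return 10

[8, 10, 11, 10, 7, 7, 10, 10, 8, 8, 11, 13, 13]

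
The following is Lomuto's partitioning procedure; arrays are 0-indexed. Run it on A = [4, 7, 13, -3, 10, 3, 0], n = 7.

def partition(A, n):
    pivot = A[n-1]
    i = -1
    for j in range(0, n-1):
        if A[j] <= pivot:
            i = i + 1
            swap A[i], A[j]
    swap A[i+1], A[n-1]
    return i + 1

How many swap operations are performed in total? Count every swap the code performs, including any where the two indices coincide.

pivot = A[6] = 0; i = -1
j=0: A[0]=4 > 0 → no swap
j=1: A[1]=7 > 0 → no swap
j=2: A[2]=13 > 0 → no swap
j=3: A[3]=-3 ≤ 0 → i=0, swap A[0],A[3] → [-3, 7, 13, 4, 10, 3, 0]
j=4: A[4]=10 > 0 → no swap
j=5: A[5]=3 > 0 → no swap
final swap A[1],A[6] → [-3, 0, 13, 4, 10, 3, 7]; return 1

2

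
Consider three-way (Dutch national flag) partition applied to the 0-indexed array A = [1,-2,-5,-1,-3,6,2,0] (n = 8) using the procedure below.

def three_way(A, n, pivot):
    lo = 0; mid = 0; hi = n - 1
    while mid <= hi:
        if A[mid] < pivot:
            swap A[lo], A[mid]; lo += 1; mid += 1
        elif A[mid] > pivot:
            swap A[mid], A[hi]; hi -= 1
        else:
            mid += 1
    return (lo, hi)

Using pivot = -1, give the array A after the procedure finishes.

pivot = -1; lo=0, mid=0, hi=7
A[mid]=1>-1: swap A[0],A[7]; hi=6 → [0,-2,-5,-1,-3,6,2,1]
A[mid]=0>-1: swap A[0],A[6]; hi=5 → [2,-2,-5,-1,-3,6,0,1]
A[mid]=2>-1: swap A[0],A[5]; hi=4 → [6,-2,-5,-1,-3,2,0,1]
A[mid]=6>-1: swap A[0],A[4]; hi=3 → [-3,-2,-5,-1,6,2,0,1]
A[mid]=-3<-1: swap A[0],A[0]; lo=1,mid=1 → [-3,-2,-5,-1,6,2,0,1]
A[mid]=-2<-1: swap A[1],A[1]; lo=2,mid=2 → [-3,-2,-5,-1,6,2,0,1]
A[mid]=-5<-1: swap A[2],A[2]; lo=3,mid=3 → [-3,-2,-5,-1,6,2,0,1]
A[mid]=-1=-1: mid=4
end: lo=3, hi=3; A = [-3,-2,-5,-1,6,2,0,1]

[-3,-2,-5,-1,6,2,0,1]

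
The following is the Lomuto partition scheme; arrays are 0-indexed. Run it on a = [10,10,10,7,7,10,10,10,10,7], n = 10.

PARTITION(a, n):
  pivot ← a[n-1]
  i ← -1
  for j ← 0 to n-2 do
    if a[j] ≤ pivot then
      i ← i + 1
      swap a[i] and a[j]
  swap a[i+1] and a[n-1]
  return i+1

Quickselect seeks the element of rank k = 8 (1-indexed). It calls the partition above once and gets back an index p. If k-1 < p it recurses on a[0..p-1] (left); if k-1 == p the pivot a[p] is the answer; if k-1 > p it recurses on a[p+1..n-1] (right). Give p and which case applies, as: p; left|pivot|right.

pivot=7, i=-1
j=0: 10>7, skip
j=1: 10>7, skip
j=2: 10>7, skip
j=3: 7≤7, i=0, swap(0,3) ⇒ [7,10,10,10,7,10,10,10,10,7]
j=4: 7≤7, i=1, swap(1,4) ⇒ [7,7,10,10,10,10,10,10,10,7]
j=5: 10>7, skip
j=6: 10>7, skip
j=7: 10>7, skip
j=8: 10>7, skip
swap(2,9) ⇒ [7,7,7,10,10,10,10,10,10,10]; return 2
p = 2; k-1 = 7 > 2 ⇒ right

2; right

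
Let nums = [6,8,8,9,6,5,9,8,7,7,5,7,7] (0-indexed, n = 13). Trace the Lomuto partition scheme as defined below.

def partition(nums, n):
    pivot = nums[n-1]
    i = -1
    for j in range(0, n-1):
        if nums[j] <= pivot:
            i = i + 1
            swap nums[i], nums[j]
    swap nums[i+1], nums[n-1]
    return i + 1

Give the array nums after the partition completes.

[6,6,5,7,7,5,7,7,9,8,8,9,8]

pivot = nums[12] = 7; i = -1
j=0: nums[0]=6 ≤ 7 → i=0, swap nums[0],nums[0] (no change) → [6,8,8,9,6,5,9,8,7,7,5,7,7]
j=1: nums[1]=8 > 7 → no swap
j=2: nums[2]=8 > 7 → no swap
j=3: nums[3]=9 > 7 → no swap
j=4: nums[4]=6 ≤ 7 → i=1, swap nums[1],nums[4] → [6,6,8,9,8,5,9,8,7,7,5,7,7]
j=5: nums[5]=5 ≤ 7 → i=2, swap nums[2],nums[5] → [6,6,5,9,8,8,9,8,7,7,5,7,7]
j=6: nums[6]=9 > 7 → no swap
j=7: nums[7]=8 > 7 → no swap
j=8: nums[8]=7 ≤ 7 → i=3, swap nums[3],nums[8] → [6,6,5,7,8,8,9,8,9,7,5,7,7]
j=9: nums[9]=7 ≤ 7 → i=4, swap nums[4],nums[9] → [6,6,5,7,7,8,9,8,9,8,5,7,7]
j=10: nums[10]=5 ≤ 7 → i=5, swap nums[5],nums[10] → [6,6,5,7,7,5,9,8,9,8,8,7,7]
j=11: nums[11]=7 ≤ 7 → i=6, swap nums[6],nums[11] → [6,6,5,7,7,5,7,8,9,8,8,9,7]
final swap nums[7],nums[12] → [6,6,5,7,7,5,7,7,9,8,8,9,8]; return 7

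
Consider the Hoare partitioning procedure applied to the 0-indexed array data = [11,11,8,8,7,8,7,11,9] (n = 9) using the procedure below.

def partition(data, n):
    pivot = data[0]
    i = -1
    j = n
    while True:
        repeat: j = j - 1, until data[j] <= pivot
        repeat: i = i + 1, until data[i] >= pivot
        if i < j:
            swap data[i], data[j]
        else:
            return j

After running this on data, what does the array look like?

[9,11,8,8,7,8,7,11,11]

pivot=11
j stops at 8 (9), i stops at 0 (11); swap ⇒ [9,11,8,8,7,8,7,11,11]
j stops at 7 (11), i stops at 1 (11); swap ⇒ [9,11,8,8,7,8,7,11,11]
j stops at 6, i stops at 7; i≥j ⇒ return 6. data=[9,11,8,8,7,8,7,11,11]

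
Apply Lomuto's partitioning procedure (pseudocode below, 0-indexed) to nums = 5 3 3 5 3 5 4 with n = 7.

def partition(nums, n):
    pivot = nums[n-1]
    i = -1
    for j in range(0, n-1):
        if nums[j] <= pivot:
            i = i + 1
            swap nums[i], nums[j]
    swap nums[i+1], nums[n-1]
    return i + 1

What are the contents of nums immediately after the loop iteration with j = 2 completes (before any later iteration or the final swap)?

pivot = nums[6] = 4; i = -1
j=0: nums[0]=5 > 4 → no swap
j=1: nums[1]=3 ≤ 4 → i=0, swap nums[0],nums[1] → 3 5 3 5 3 5 4
j=2: nums[2]=3 ≤ 4 → i=1, swap nums[1],nums[2] → 3 3 5 5 3 5 4
(after j=2) nums = 3 3 5 5 3 5 4

3 3 5 5 3 5 4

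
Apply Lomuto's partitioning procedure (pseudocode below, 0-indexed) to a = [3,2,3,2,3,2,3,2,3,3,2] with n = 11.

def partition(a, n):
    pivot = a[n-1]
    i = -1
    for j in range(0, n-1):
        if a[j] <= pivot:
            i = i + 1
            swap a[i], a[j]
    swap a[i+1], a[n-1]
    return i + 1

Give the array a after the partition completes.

pivot = a[10] = 2; i = -1
j=0: a[0]=3 > 2 → no swap
j=1: a[1]=2 ≤ 2 → i=0, swap a[0],a[1] → [2,3,3,2,3,2,3,2,3,3,2]
j=2: a[2]=3 > 2 → no swap
j=3: a[3]=2 ≤ 2 → i=1, swap a[1],a[3] → [2,2,3,3,3,2,3,2,3,3,2]
j=4: a[4]=3 > 2 → no swap
j=5: a[5]=2 ≤ 2 → i=2, swap a[2],a[5] → [2,2,2,3,3,3,3,2,3,3,2]
j=6: a[6]=3 > 2 → no swap
j=7: a[7]=2 ≤ 2 → i=3, swap a[3],a[7] → [2,2,2,2,3,3,3,3,3,3,2]
j=8: a[8]=3 > 2 → no swap
j=9: a[9]=3 > 2 → no swap
final swap a[4],a[10] → [2,2,2,2,2,3,3,3,3,3,3]; return 4

[2,2,2,2,2,3,3,3,3,3,3]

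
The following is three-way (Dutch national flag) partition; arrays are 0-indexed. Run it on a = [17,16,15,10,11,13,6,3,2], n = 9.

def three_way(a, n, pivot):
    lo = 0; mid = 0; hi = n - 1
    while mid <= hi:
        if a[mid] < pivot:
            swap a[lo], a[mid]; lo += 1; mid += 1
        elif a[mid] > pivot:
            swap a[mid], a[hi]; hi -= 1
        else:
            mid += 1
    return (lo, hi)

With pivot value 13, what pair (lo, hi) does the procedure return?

(5, 5)

lo=0 mid=0 hi=8
17>13: swap(0,8), hi=7 ⇒ [2,16,15,10,11,13,6,3,17]
2<13: swap(0,0), lo=1 mid=1 ⇒ [2,16,15,10,11,13,6,3,17]
16>13: swap(1,7), hi=6 ⇒ [2,3,15,10,11,13,6,16,17]
3<13: swap(1,1), lo=2 mid=2 ⇒ [2,3,15,10,11,13,6,16,17]
15>13: swap(2,6), hi=5 ⇒ [2,3,6,10,11,13,15,16,17]
6<13: swap(2,2), lo=3 mid=3 ⇒ [2,3,6,10,11,13,15,16,17]
10<13: swap(3,3), lo=4 mid=4 ⇒ [2,3,6,10,11,13,15,16,17]
11<13: swap(4,4), lo=5 mid=5 ⇒ [2,3,6,10,11,13,15,16,17]
13=13: mid=6
done. lo=5 hi=5; a=[2,3,6,10,11,13,15,16,17]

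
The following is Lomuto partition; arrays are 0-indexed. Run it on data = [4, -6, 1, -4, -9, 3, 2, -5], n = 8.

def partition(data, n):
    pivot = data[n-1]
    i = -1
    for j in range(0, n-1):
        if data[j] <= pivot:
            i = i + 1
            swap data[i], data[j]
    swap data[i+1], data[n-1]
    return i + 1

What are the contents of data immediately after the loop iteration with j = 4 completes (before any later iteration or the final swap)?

[-6, -9, 1, -4, 4, 3, 2, -5]

pivot = data[7] = -5; i = -1
j=0: data[0]=4 > -5 → no swap
j=1: data[1]=-6 ≤ -5 → i=0, swap data[0],data[1] → [-6, 4, 1, -4, -9, 3, 2, -5]
j=2: data[2]=1 > -5 → no swap
j=3: data[3]=-4 > -5 → no swap
j=4: data[4]=-9 ≤ -5 → i=1, swap data[1],data[4] → [-6, -9, 1, -4, 4, 3, 2, -5]
(after j=4) data = [-6, -9, 1, -4, 4, 3, 2, -5]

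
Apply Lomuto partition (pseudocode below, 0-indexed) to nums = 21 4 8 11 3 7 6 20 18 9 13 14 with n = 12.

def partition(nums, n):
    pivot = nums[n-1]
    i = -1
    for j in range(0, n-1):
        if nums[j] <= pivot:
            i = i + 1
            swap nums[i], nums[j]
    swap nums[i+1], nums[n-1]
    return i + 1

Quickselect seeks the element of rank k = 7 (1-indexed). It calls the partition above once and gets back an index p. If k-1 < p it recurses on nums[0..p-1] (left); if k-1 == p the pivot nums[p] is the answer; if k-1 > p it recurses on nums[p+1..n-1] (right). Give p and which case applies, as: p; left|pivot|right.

pivot = nums[11] = 14; i = -1
j=0: nums[0]=21 > 14 → no swap
j=1: nums[1]=4 ≤ 14 → i=0, swap nums[0],nums[1] → 4 21 8 11 3 7 6 20 18 9 13 14
j=2: nums[2]=8 ≤ 14 → i=1, swap nums[1],nums[2] → 4 8 21 11 3 7 6 20 18 9 13 14
j=3: nums[3]=11 ≤ 14 → i=2, swap nums[2],nums[3] → 4 8 11 21 3 7 6 20 18 9 13 14
j=4: nums[4]=3 ≤ 14 → i=3, swap nums[3],nums[4] → 4 8 11 3 21 7 6 20 18 9 13 14
j=5: nums[5]=7 ≤ 14 → i=4, swap nums[4],nums[5] → 4 8 11 3 7 21 6 20 18 9 13 14
j=6: nums[6]=6 ≤ 14 → i=5, swap nums[5],nums[6] → 4 8 11 3 7 6 21 20 18 9 13 14
j=7: nums[7]=20 > 14 → no swap
j=8: nums[8]=18 > 14 → no swap
j=9: nums[9]=9 ≤ 14 → i=6, swap nums[6],nums[9] → 4 8 11 3 7 6 9 20 18 21 13 14
j=10: nums[10]=13 ≤ 14 → i=7, swap nums[7],nums[10] → 4 8 11 3 7 6 9 13 18 21 20 14
final swap nums[8],nums[11] → 4 8 11 3 7 6 9 13 14 21 20 18; return 8
p = 8; k-1 = 6 < 8 ⇒ left

8; left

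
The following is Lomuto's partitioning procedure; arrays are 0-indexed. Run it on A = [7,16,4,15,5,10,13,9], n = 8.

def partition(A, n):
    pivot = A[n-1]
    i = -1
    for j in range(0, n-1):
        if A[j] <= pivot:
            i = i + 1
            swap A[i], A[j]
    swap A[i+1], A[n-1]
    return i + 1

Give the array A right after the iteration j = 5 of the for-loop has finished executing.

[7,4,5,15,16,10,13,9]

pivot = A[7] = 9; i = -1
j=0: A[0]=7 ≤ 9 → i=0, swap A[0],A[0] (no change) → [7,16,4,15,5,10,13,9]
j=1: A[1]=16 > 9 → no swap
j=2: A[2]=4 ≤ 9 → i=1, swap A[1],A[2] → [7,4,16,15,5,10,13,9]
j=3: A[3]=15 > 9 → no swap
j=4: A[4]=5 ≤ 9 → i=2, swap A[2],A[4] → [7,4,5,15,16,10,13,9]
j=5: A[5]=10 > 9 → no swap
(after j=5) A = [7,4,5,15,16,10,13,9]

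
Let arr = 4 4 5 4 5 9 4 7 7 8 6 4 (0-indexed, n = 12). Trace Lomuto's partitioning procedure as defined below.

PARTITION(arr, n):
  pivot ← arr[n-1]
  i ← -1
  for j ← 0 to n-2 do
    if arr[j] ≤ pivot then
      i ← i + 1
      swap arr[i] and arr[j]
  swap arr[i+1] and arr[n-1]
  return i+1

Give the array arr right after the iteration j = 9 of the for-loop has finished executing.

pivot=4, i=-1
j=0: 4≤4, i=0, swap(0,0) ⇒ 4 4 5 4 5 9 4 7 7 8 6 4
j=1: 4≤4, i=1, swap(1,1) ⇒ 4 4 5 4 5 9 4 7 7 8 6 4
j=2: 5>4, skip
j=3: 4≤4, i=2, swap(2,3) ⇒ 4 4 4 5 5 9 4 7 7 8 6 4
j=4: 5>4, skip
j=5: 9>4, skip
j=6: 4≤4, i=3, swap(3,6) ⇒ 4 4 4 4 5 9 5 7 7 8 6 4
j=7: 7>4, skip
j=8: 7>4, skip
j=9: 8>4, skip
(after j=9) arr = 4 4 4 4 5 9 5 7 7 8 6 4

4 4 4 4 5 9 5 7 7 8 6 4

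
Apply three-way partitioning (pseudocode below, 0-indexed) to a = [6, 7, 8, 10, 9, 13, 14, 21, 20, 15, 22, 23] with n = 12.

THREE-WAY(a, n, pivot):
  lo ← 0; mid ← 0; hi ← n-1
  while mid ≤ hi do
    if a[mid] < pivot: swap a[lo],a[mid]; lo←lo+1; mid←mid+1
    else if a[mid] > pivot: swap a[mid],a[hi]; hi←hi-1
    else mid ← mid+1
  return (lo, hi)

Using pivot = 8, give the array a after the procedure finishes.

[6, 7, 8, 9, 13, 14, 21, 20, 15, 22, 23, 10]

lo=0 mid=0 hi=11
6<8: swap(0,0), lo=1 mid=1 ⇒ [6, 7, 8, 10, 9, 13, 14, 21, 20, 15, 22, 23]
7<8: swap(1,1), lo=2 mid=2 ⇒ [6, 7, 8, 10, 9, 13, 14, 21, 20, 15, 22, 23]
8=8: mid=3
10>8: swap(3,11), hi=10 ⇒ [6, 7, 8, 23, 9, 13, 14, 21, 20, 15, 22, 10]
23>8: swap(3,10), hi=9 ⇒ [6, 7, 8, 22, 9, 13, 14, 21, 20, 15, 23, 10]
22>8: swap(3,9), hi=8 ⇒ [6, 7, 8, 15, 9, 13, 14, 21, 20, 22, 23, 10]
15>8: swap(3,8), hi=7 ⇒ [6, 7, 8, 20, 9, 13, 14, 21, 15, 22, 23, 10]
20>8: swap(3,7), hi=6 ⇒ [6, 7, 8, 21, 9, 13, 14, 20, 15, 22, 23, 10]
21>8: swap(3,6), hi=5 ⇒ [6, 7, 8, 14, 9, 13, 21, 20, 15, 22, 23, 10]
14>8: swap(3,5), hi=4 ⇒ [6, 7, 8, 13, 9, 14, 21, 20, 15, 22, 23, 10]
13>8: swap(3,4), hi=3 ⇒ [6, 7, 8, 9, 13, 14, 21, 20, 15, 22, 23, 10]
9>8: swap(3,3), hi=2 ⇒ [6, 7, 8, 9, 13, 14, 21, 20, 15, 22, 23, 10]
done. lo=2 hi=2; a=[6, 7, 8, 9, 13, 14, 21, 20, 15, 22, 23, 10]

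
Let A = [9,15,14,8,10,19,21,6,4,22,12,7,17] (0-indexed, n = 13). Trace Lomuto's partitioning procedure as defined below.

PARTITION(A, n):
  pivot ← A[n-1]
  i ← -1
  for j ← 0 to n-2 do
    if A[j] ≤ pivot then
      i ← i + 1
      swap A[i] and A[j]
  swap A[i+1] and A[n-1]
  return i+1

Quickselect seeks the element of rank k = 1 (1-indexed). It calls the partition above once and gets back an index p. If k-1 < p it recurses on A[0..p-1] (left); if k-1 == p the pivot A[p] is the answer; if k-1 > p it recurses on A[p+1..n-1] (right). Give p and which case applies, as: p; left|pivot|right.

9; left

pivot = A[12] = 17; i = -1
j=0: A[0]=9 ≤ 17 → i=0, swap A[0],A[0] (no change) → [9,15,14,8,10,19,21,6,4,22,12,7,17]
j=1: A[1]=15 ≤ 17 → i=1, swap A[1],A[1] (no change) → [9,15,14,8,10,19,21,6,4,22,12,7,17]
j=2: A[2]=14 ≤ 17 → i=2, swap A[2],A[2] (no change) → [9,15,14,8,10,19,21,6,4,22,12,7,17]
j=3: A[3]=8 ≤ 17 → i=3, swap A[3],A[3] (no change) → [9,15,14,8,10,19,21,6,4,22,12,7,17]
j=4: A[4]=10 ≤ 17 → i=4, swap A[4],A[4] (no change) → [9,15,14,8,10,19,21,6,4,22,12,7,17]
j=5: A[5]=19 > 17 → no swap
j=6: A[6]=21 > 17 → no swap
j=7: A[7]=6 ≤ 17 → i=5, swap A[5],A[7] → [9,15,14,8,10,6,21,19,4,22,12,7,17]
j=8: A[8]=4 ≤ 17 → i=6, swap A[6],A[8] → [9,15,14,8,10,6,4,19,21,22,12,7,17]
j=9: A[9]=22 > 17 → no swap
j=10: A[10]=12 ≤ 17 → i=7, swap A[7],A[10] → [9,15,14,8,10,6,4,12,21,22,19,7,17]
j=11: A[11]=7 ≤ 17 → i=8, swap A[8],A[11] → [9,15,14,8,10,6,4,12,7,22,19,21,17]
final swap A[9],A[12] → [9,15,14,8,10,6,4,12,7,17,19,21,22]; return 9
p = 9; k-1 = 0 < 9 ⇒ left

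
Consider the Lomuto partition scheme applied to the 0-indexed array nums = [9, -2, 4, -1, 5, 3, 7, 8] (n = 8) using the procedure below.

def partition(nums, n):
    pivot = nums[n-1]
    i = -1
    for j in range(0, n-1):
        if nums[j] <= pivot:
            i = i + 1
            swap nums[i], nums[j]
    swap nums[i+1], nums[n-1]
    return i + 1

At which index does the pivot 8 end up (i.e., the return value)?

6

pivot=8, i=-1
j=0: 9>8, skip
j=1: -2≤8, i=0, swap(0,1) ⇒ [-2, 9, 4, -1, 5, 3, 7, 8]
j=2: 4≤8, i=1, swap(1,2) ⇒ [-2, 4, 9, -1, 5, 3, 7, 8]
j=3: -1≤8, i=2, swap(2,3) ⇒ [-2, 4, -1, 9, 5, 3, 7, 8]
j=4: 5≤8, i=3, swap(3,4) ⇒ [-2, 4, -1, 5, 9, 3, 7, 8]
j=5: 3≤8, i=4, swap(4,5) ⇒ [-2, 4, -1, 5, 3, 9, 7, 8]
j=6: 7≤8, i=5, swap(5,6) ⇒ [-2, 4, -1, 5, 3, 7, 9, 8]
swap(6,7) ⇒ [-2, 4, -1, 5, 3, 7, 8, 9]; return 6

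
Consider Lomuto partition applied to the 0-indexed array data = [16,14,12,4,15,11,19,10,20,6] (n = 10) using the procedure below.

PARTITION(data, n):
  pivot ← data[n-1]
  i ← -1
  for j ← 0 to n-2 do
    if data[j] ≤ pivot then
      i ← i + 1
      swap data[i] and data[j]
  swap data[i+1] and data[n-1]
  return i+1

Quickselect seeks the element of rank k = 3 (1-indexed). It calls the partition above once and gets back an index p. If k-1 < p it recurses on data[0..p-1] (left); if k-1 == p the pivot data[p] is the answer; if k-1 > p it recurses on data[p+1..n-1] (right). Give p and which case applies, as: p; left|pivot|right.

1; right

pivot=6, i=-1
j=0: 16>6, skip
j=1: 14>6, skip
j=2: 12>6, skip
j=3: 4≤6, i=0, swap(0,3) ⇒ [4,14,12,16,15,11,19,10,20,6]
j=4: 15>6, skip
j=5: 11>6, skip
j=6: 19>6, skip
j=7: 10>6, skip
j=8: 20>6, skip
swap(1,9) ⇒ [4,6,12,16,15,11,19,10,20,14]; return 1
p = 1; k-1 = 2 > 1 ⇒ right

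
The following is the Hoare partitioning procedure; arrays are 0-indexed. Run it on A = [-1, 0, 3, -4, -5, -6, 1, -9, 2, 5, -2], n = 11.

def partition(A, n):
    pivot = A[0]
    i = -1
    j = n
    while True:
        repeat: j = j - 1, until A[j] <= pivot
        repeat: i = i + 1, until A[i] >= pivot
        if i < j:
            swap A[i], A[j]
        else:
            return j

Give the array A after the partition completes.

[-2, -9, -6, -4, -5, 3, 1, 0, 2, 5, -1]

pivot=-1
j stops at 10 (-2), i stops at 0 (-1); swap ⇒ [-2, 0, 3, -4, -5, -6, 1, -9, 2, 5, -1]
j stops at 7 (-9), i stops at 1 (0); swap ⇒ [-2, -9, 3, -4, -5, -6, 1, 0, 2, 5, -1]
j stops at 5 (-6), i stops at 2 (3); swap ⇒ [-2, -9, -6, -4, -5, 3, 1, 0, 2, 5, -1]
j stops at 4, i stops at 5; i≥j ⇒ return 4. A=[-2, -9, -6, -4, -5, 3, 1, 0, 2, 5, -1]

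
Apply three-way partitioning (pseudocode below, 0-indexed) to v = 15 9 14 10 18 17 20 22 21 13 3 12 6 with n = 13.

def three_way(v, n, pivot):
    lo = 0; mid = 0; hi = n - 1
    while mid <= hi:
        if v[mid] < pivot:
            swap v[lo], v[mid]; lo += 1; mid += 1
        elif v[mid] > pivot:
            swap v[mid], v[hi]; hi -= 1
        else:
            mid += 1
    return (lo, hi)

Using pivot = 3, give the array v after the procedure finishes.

lo=0 mid=0 hi=12
15>3: swap(0,12), hi=11 ⇒ 6 9 14 10 18 17 20 22 21 13 3 12 15
6>3: swap(0,11), hi=10 ⇒ 12 9 14 10 18 17 20 22 21 13 3 6 15
12>3: swap(0,10), hi=9 ⇒ 3 9 14 10 18 17 20 22 21 13 12 6 15
3=3: mid=1
9>3: swap(1,9), hi=8 ⇒ 3 13 14 10 18 17 20 22 21 9 12 6 15
13>3: swap(1,8), hi=7 ⇒ 3 21 14 10 18 17 20 22 13 9 12 6 15
21>3: swap(1,7), hi=6 ⇒ 3 22 14 10 18 17 20 21 13 9 12 6 15
22>3: swap(1,6), hi=5 ⇒ 3 20 14 10 18 17 22 21 13 9 12 6 15
20>3: swap(1,5), hi=4 ⇒ 3 17 14 10 18 20 22 21 13 9 12 6 15
17>3: swap(1,4), hi=3 ⇒ 3 18 14 10 17 20 22 21 13 9 12 6 15
18>3: swap(1,3), hi=2 ⇒ 3 10 14 18 17 20 22 21 13 9 12 6 15
10>3: swap(1,2), hi=1 ⇒ 3 14 10 18 17 20 22 21 13 9 12 6 15
14>3: swap(1,1), hi=0 ⇒ 3 14 10 18 17 20 22 21 13 9 12 6 15
done. lo=0 hi=0; v=3 14 10 18 17 20 22 21 13 9 12 6 15

3 14 10 18 17 20 22 21 13 9 12 6 15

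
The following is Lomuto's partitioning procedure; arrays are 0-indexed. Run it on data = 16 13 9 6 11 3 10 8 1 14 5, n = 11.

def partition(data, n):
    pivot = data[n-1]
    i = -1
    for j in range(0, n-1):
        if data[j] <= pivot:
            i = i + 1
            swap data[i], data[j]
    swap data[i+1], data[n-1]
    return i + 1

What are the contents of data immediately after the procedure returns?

pivot = data[10] = 5; i = -1
j=0: data[0]=16 > 5 → no swap
j=1: data[1]=13 > 5 → no swap
j=2: data[2]=9 > 5 → no swap
j=3: data[3]=6 > 5 → no swap
j=4: data[4]=11 > 5 → no swap
j=5: data[5]=3 ≤ 5 → i=0, swap data[0],data[5] → 3 13 9 6 11 16 10 8 1 14 5
j=6: data[6]=10 > 5 → no swap
j=7: data[7]=8 > 5 → no swap
j=8: data[8]=1 ≤ 5 → i=1, swap data[1],data[8] → 3 1 9 6 11 16 10 8 13 14 5
j=9: data[9]=14 > 5 → no swap
final swap data[2],data[10] → 3 1 5 6 11 16 10 8 13 14 9; return 2

3 1 5 6 11 16 10 8 13 14 9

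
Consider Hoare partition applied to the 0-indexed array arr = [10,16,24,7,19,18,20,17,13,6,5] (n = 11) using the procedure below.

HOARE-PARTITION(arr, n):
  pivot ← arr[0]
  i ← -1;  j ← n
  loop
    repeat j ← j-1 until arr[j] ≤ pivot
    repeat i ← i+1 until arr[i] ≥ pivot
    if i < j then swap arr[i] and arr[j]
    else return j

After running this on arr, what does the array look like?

pivot = arr[0] = 10; i = -1, j = 11
j→10 (arr[10]=5≤10), i→0 (arr[0]=10≥10); i<j, swap → [5,16,24,7,19,18,20,17,13,6,10]
j→9 (arr[9]=6≤10), i→1 (arr[1]=16≥10); i<j, swap → [5,6,24,7,19,18,20,17,13,16,10]
j→3 (arr[3]=7≤10), i→2 (arr[2]=24≥10); i<j, swap → [5,6,7,24,19,18,20,17,13,16,10]
j→2, i→3; i≥j, return j=2. arr = [5,6,7,24,19,18,20,17,13,16,10]

[5,6,7,24,19,18,20,17,13,16,10]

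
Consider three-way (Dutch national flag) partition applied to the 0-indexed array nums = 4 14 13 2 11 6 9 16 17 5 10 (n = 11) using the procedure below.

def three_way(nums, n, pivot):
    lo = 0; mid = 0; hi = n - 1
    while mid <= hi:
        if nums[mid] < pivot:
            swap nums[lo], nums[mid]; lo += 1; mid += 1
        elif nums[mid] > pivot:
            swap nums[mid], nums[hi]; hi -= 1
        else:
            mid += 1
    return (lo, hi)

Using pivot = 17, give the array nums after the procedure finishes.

4 14 13 2 11 6 9 16 5 10 17

lo=0 mid=0 hi=10
4<17: swap(0,0), lo=1 mid=1 ⇒ 4 14 13 2 11 6 9 16 17 5 10
14<17: swap(1,1), lo=2 mid=2 ⇒ 4 14 13 2 11 6 9 16 17 5 10
13<17: swap(2,2), lo=3 mid=3 ⇒ 4 14 13 2 11 6 9 16 17 5 10
2<17: swap(3,3), lo=4 mid=4 ⇒ 4 14 13 2 11 6 9 16 17 5 10
11<17: swap(4,4), lo=5 mid=5 ⇒ 4 14 13 2 11 6 9 16 17 5 10
6<17: swap(5,5), lo=6 mid=6 ⇒ 4 14 13 2 11 6 9 16 17 5 10
9<17: swap(6,6), lo=7 mid=7 ⇒ 4 14 13 2 11 6 9 16 17 5 10
16<17: swap(7,7), lo=8 mid=8 ⇒ 4 14 13 2 11 6 9 16 17 5 10
17=17: mid=9
5<17: swap(8,9), lo=9 mid=10 ⇒ 4 14 13 2 11 6 9 16 5 17 10
10<17: swap(9,10), lo=10 mid=11 ⇒ 4 14 13 2 11 6 9 16 5 10 17
done. lo=10 hi=10; nums=4 14 13 2 11 6 9 16 5 10 17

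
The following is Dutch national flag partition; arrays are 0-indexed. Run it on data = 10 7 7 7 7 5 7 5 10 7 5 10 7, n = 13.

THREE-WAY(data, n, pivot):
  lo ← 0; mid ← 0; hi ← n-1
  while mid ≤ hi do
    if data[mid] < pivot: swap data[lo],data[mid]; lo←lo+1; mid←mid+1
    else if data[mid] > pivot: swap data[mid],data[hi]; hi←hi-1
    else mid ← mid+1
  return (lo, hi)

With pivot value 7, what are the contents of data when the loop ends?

lo=0 mid=0 hi=12
10>7: swap(0,12), hi=11 ⇒ 7 7 7 7 7 5 7 5 10 7 5 10 10
7=7: mid=1
7=7: mid=2
7=7: mid=3
7=7: mid=4
7=7: mid=5
5<7: swap(0,5), lo=1 mid=6 ⇒ 5 7 7 7 7 7 7 5 10 7 5 10 10
7=7: mid=7
5<7: swap(1,7), lo=2 mid=8 ⇒ 5 5 7 7 7 7 7 7 10 7 5 10 10
10>7: swap(8,11), hi=10 ⇒ 5 5 7 7 7 7 7 7 10 7 5 10 10
10>7: swap(8,10), hi=9 ⇒ 5 5 7 7 7 7 7 7 5 7 10 10 10
5<7: swap(2,8), lo=3 mid=9 ⇒ 5 5 5 7 7 7 7 7 7 7 10 10 10
7=7: mid=10
done. lo=3 hi=9; data=5 5 5 7 7 7 7 7 7 7 10 10 10

5 5 5 7 7 7 7 7 7 7 10 10 10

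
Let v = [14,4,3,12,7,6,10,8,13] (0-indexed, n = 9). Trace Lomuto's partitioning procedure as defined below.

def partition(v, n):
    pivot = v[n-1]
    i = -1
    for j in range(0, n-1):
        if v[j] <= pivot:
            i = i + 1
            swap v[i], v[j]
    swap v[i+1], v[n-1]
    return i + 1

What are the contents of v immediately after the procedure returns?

pivot=13, i=-1
j=0: 14>13, skip
j=1: 4≤13, i=0, swap(0,1) ⇒ [4,14,3,12,7,6,10,8,13]
j=2: 3≤13, i=1, swap(1,2) ⇒ [4,3,14,12,7,6,10,8,13]
j=3: 12≤13, i=2, swap(2,3) ⇒ [4,3,12,14,7,6,10,8,13]
j=4: 7≤13, i=3, swap(3,4) ⇒ [4,3,12,7,14,6,10,8,13]
j=5: 6≤13, i=4, swap(4,5) ⇒ [4,3,12,7,6,14,10,8,13]
j=6: 10≤13, i=5, swap(5,6) ⇒ [4,3,12,7,6,10,14,8,13]
j=7: 8≤13, i=6, swap(6,7) ⇒ [4,3,12,7,6,10,8,14,13]
swap(7,8) ⇒ [4,3,12,7,6,10,8,13,14]; return 7

[4,3,12,7,6,10,8,13,14]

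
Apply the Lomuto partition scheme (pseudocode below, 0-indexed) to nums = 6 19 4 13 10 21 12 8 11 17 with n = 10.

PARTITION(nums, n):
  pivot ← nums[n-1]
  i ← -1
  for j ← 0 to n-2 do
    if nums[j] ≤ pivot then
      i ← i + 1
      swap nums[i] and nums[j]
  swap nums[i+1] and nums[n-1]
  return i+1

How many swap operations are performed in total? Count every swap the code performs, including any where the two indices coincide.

pivot=17, i=-1
j=0: 6≤17, i=0, swap(0,0) ⇒ 6 19 4 13 10 21 12 8 11 17
j=1: 19>17, skip
j=2: 4≤17, i=1, swap(1,2) ⇒ 6 4 19 13 10 21 12 8 11 17
j=3: 13≤17, i=2, swap(2,3) ⇒ 6 4 13 19 10 21 12 8 11 17
j=4: 10≤17, i=3, swap(3,4) ⇒ 6 4 13 10 19 21 12 8 11 17
j=5: 21>17, skip
j=6: 12≤17, i=4, swap(4,6) ⇒ 6 4 13 10 12 21 19 8 11 17
j=7: 8≤17, i=5, swap(5,7) ⇒ 6 4 13 10 12 8 19 21 11 17
j=8: 11≤17, i=6, swap(6,8) ⇒ 6 4 13 10 12 8 11 21 19 17
swap(7,9) ⇒ 6 4 13 10 12 8 11 17 19 21; return 7

8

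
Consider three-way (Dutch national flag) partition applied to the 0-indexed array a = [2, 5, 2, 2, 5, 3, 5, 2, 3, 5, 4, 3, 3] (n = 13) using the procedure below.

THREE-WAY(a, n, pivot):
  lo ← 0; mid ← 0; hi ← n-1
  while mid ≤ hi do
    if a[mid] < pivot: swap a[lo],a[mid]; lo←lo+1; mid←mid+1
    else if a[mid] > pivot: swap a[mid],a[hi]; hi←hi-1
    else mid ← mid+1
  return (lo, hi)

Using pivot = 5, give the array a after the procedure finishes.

lo=0 mid=0 hi=12
2<5: swap(0,0), lo=1 mid=1 ⇒ [2, 5, 2, 2, 5, 3, 5, 2, 3, 5, 4, 3, 3]
5=5: mid=2
2<5: swap(1,2), lo=2 mid=3 ⇒ [2, 2, 5, 2, 5, 3, 5, 2, 3, 5, 4, 3, 3]
2<5: swap(2,3), lo=3 mid=4 ⇒ [2, 2, 2, 5, 5, 3, 5, 2, 3, 5, 4, 3, 3]
5=5: mid=5
3<5: swap(3,5), lo=4 mid=6 ⇒ [2, 2, 2, 3, 5, 5, 5, 2, 3, 5, 4, 3, 3]
5=5: mid=7
2<5: swap(4,7), lo=5 mid=8 ⇒ [2, 2, 2, 3, 2, 5, 5, 5, 3, 5, 4, 3, 3]
3<5: swap(5,8), lo=6 mid=9 ⇒ [2, 2, 2, 3, 2, 3, 5, 5, 5, 5, 4, 3, 3]
5=5: mid=10
4<5: swap(6,10), lo=7 mid=11 ⇒ [2, 2, 2, 3, 2, 3, 4, 5, 5, 5, 5, 3, 3]
3<5: swap(7,11), lo=8 mid=12 ⇒ [2, 2, 2, 3, 2, 3, 4, 3, 5, 5, 5, 5, 3]
3<5: swap(8,12), lo=9 mid=13 ⇒ [2, 2, 2, 3, 2, 3, 4, 3, 3, 5, 5, 5, 5]
done. lo=9 hi=12; a=[2, 2, 2, 3, 2, 3, 4, 3, 3, 5, 5, 5, 5]

[2, 2, 2, 3, 2, 3, 4, 3, 3, 5, 5, 5, 5]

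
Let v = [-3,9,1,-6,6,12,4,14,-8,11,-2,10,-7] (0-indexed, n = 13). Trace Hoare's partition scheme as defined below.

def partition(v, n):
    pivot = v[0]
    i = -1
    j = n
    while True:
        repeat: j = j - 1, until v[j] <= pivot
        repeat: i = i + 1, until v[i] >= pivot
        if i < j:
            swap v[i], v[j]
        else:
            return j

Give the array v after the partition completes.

[-7,-8,-6,1,6,12,4,14,9,11,-2,10,-3]

pivot = v[0] = -3; i = -1, j = 13
j→12 (v[12]=-7≤-3), i→0 (v[0]=-3≥-3); i<j, swap → [-7,9,1,-6,6,12,4,14,-8,11,-2,10,-3]
j→8 (v[8]=-8≤-3), i→1 (v[1]=9≥-3); i<j, swap → [-7,-8,1,-6,6,12,4,14,9,11,-2,10,-3]
j→3 (v[3]=-6≤-3), i→2 (v[2]=1≥-3); i<j, swap → [-7,-8,-6,1,6,12,4,14,9,11,-2,10,-3]
j→2, i→3; i≥j, return j=2. v = [-7,-8,-6,1,6,12,4,14,9,11,-2,10,-3]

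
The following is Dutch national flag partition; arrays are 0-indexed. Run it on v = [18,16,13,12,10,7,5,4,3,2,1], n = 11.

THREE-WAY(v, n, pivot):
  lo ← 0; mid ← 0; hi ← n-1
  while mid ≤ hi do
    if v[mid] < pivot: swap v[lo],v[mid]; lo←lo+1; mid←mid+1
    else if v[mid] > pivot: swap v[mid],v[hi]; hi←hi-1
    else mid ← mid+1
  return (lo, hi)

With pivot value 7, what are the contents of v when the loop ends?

pivot = 7; lo=0, mid=0, hi=10
v[mid]=18>7: swap v[0],v[10]; hi=9 → [1,16,13,12,10,7,5,4,3,2,18]
v[mid]=1<7: swap v[0],v[0]; lo=1,mid=1 → [1,16,13,12,10,7,5,4,3,2,18]
v[mid]=16>7: swap v[1],v[9]; hi=8 → [1,2,13,12,10,7,5,4,3,16,18]
v[mid]=2<7: swap v[1],v[1]; lo=2,mid=2 → [1,2,13,12,10,7,5,4,3,16,18]
v[mid]=13>7: swap v[2],v[8]; hi=7 → [1,2,3,12,10,7,5,4,13,16,18]
v[mid]=3<7: swap v[2],v[2]; lo=3,mid=3 → [1,2,3,12,10,7,5,4,13,16,18]
v[mid]=12>7: swap v[3],v[7]; hi=6 → [1,2,3,4,10,7,5,12,13,16,18]
v[mid]=4<7: swap v[3],v[3]; lo=4,mid=4 → [1,2,3,4,10,7,5,12,13,16,18]
v[mid]=10>7: swap v[4],v[6]; hi=5 → [1,2,3,4,5,7,10,12,13,16,18]
v[mid]=5<7: swap v[4],v[4]; lo=5,mid=5 → [1,2,3,4,5,7,10,12,13,16,18]
v[mid]=7=7: mid=6
end: lo=5, hi=5; v = [1,2,3,4,5,7,10,12,13,16,18]

[1,2,3,4,5,7,10,12,13,16,18]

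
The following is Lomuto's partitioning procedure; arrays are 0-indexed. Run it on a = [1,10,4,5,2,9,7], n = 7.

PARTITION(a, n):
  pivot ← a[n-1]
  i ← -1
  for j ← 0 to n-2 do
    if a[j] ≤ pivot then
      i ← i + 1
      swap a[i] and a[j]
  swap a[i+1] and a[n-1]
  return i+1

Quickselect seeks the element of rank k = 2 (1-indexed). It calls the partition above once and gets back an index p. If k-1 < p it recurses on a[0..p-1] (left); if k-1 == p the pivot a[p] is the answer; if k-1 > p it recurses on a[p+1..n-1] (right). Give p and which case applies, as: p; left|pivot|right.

pivot = a[6] = 7; i = -1
j=0: a[0]=1 ≤ 7 → i=0, swap a[0],a[0] (no change) → [1,10,4,5,2,9,7]
j=1: a[1]=10 > 7 → no swap
j=2: a[2]=4 ≤ 7 → i=1, swap a[1],a[2] → [1,4,10,5,2,9,7]
j=3: a[3]=5 ≤ 7 → i=2, swap a[2],a[3] → [1,4,5,10,2,9,7]
j=4: a[4]=2 ≤ 7 → i=3, swap a[3],a[4] → [1,4,5,2,10,9,7]
j=5: a[5]=9 > 7 → no swap
final swap a[4],a[6] → [1,4,5,2,7,9,10]; return 4
p = 4; k-1 = 1 < 4 ⇒ left

4; left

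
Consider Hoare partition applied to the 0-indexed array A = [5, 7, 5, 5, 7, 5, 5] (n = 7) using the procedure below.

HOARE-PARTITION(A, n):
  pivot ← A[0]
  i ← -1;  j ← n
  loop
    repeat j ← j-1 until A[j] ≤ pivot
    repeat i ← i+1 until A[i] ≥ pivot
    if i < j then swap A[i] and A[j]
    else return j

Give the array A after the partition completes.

[5, 5, 5, 5, 7, 7, 5]

pivot=5
j stops at 6 (5), i stops at 0 (5); swap ⇒ [5, 7, 5, 5, 7, 5, 5]
j stops at 5 (5), i stops at 1 (7); swap ⇒ [5, 5, 5, 5, 7, 7, 5]
j stops at 3 (5), i stops at 2 (5); swap ⇒ [5, 5, 5, 5, 7, 7, 5]
j stops at 2, i stops at 3; i≥j ⇒ return 2. A=[5, 5, 5, 5, 7, 7, 5]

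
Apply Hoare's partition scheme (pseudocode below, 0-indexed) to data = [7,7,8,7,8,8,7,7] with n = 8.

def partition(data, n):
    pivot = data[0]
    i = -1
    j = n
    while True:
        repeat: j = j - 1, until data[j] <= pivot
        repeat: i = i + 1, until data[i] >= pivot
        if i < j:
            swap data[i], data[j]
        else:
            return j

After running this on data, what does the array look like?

[7,7,7,8,8,8,7,7]

pivot = data[0] = 7; i = -1, j = 8
j→7 (data[7]=7≤7), i→0 (data[0]=7≥7); i<j, swap → [7,7,8,7,8,8,7,7]
j→6 (data[6]=7≤7), i→1 (data[1]=7≥7); i<j, swap → [7,7,8,7,8,8,7,7]
j→3 (data[3]=7≤7), i→2 (data[2]=8≥7); i<j, swap → [7,7,7,8,8,8,7,7]
j→2, i→3; i≥j, return j=2. data = [7,7,7,8,8,8,7,7]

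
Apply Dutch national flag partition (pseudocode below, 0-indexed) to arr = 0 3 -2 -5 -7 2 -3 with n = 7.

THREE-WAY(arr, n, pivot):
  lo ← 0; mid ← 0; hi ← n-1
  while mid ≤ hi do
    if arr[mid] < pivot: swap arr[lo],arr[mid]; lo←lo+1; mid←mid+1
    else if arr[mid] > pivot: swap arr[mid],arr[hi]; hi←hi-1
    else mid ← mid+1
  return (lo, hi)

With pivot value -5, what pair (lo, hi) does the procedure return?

(1, 1)

lo=0 mid=0 hi=6
0>-5: swap(0,6), hi=5 ⇒ -3 3 -2 -5 -7 2 0
-3>-5: swap(0,5), hi=4 ⇒ 2 3 -2 -5 -7 -3 0
2>-5: swap(0,4), hi=3 ⇒ -7 3 -2 -5 2 -3 0
-7<-5: swap(0,0), lo=1 mid=1 ⇒ -7 3 -2 -5 2 -3 0
3>-5: swap(1,3), hi=2 ⇒ -7 -5 -2 3 2 -3 0
-5=-5: mid=2
-2>-5: swap(2,2), hi=1 ⇒ -7 -5 -2 3 2 -3 0
done. lo=1 hi=1; arr=-7 -5 -2 3 2 -3 0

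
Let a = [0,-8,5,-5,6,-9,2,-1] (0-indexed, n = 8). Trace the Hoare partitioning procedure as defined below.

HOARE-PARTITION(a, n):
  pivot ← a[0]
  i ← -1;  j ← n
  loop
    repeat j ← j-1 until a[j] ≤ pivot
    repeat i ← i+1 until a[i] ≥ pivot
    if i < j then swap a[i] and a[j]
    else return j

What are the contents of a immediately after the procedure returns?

[-1,-8,-9,-5,6,5,2,0]

pivot = a[0] = 0; i = -1, j = 8
j→7 (a[7]=-1≤0), i→0 (a[0]=0≥0); i<j, swap → [-1,-8,5,-5,6,-9,2,0]
j→5 (a[5]=-9≤0), i→2 (a[2]=5≥0); i<j, swap → [-1,-8,-9,-5,6,5,2,0]
j→3, i→4; i≥j, return j=3. a = [-1,-8,-9,-5,6,5,2,0]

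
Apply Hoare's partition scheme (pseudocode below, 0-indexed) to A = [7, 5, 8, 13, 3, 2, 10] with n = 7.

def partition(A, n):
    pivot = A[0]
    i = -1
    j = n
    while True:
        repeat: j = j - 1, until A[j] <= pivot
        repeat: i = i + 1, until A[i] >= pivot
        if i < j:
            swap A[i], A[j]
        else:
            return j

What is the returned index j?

2

pivot=7
j stops at 5 (2), i stops at 0 (7); swap ⇒ [2, 5, 8, 13, 3, 7, 10]
j stops at 4 (3), i stops at 2 (8); swap ⇒ [2, 5, 3, 13, 8, 7, 10]
j stops at 2, i stops at 3; i≥j ⇒ return 2. A=[2, 5, 3, 13, 8, 7, 10]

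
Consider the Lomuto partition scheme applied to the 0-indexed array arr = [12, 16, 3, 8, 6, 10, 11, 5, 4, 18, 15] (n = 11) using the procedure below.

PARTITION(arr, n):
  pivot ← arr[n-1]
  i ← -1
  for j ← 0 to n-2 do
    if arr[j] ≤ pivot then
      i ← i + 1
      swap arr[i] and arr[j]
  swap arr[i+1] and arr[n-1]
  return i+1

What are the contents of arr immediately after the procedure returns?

[12, 3, 8, 6, 10, 11, 5, 4, 15, 18, 16]

pivot = arr[10] = 15; i = -1
j=0: arr[0]=12 ≤ 15 → i=0, swap arr[0],arr[0] (no change) → [12, 16, 3, 8, 6, 10, 11, 5, 4, 18, 15]
j=1: arr[1]=16 > 15 → no swap
j=2: arr[2]=3 ≤ 15 → i=1, swap arr[1],arr[2] → [12, 3, 16, 8, 6, 10, 11, 5, 4, 18, 15]
j=3: arr[3]=8 ≤ 15 → i=2, swap arr[2],arr[3] → [12, 3, 8, 16, 6, 10, 11, 5, 4, 18, 15]
j=4: arr[4]=6 ≤ 15 → i=3, swap arr[3],arr[4] → [12, 3, 8, 6, 16, 10, 11, 5, 4, 18, 15]
j=5: arr[5]=10 ≤ 15 → i=4, swap arr[4],arr[5] → [12, 3, 8, 6, 10, 16, 11, 5, 4, 18, 15]
j=6: arr[6]=11 ≤ 15 → i=5, swap arr[5],arr[6] → [12, 3, 8, 6, 10, 11, 16, 5, 4, 18, 15]
j=7: arr[7]=5 ≤ 15 → i=6, swap arr[6],arr[7] → [12, 3, 8, 6, 10, 11, 5, 16, 4, 18, 15]
j=8: arr[8]=4 ≤ 15 → i=7, swap arr[7],arr[8] → [12, 3, 8, 6, 10, 11, 5, 4, 16, 18, 15]
j=9: arr[9]=18 > 15 → no swap
final swap arr[8],arr[10] → [12, 3, 8, 6, 10, 11, 5, 4, 15, 18, 16]; return 8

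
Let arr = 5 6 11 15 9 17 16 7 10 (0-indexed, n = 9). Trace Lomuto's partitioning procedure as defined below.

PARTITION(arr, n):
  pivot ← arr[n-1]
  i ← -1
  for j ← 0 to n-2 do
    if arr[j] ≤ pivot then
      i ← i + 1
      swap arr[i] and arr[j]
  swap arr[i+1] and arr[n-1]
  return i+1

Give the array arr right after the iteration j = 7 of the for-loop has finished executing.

pivot=10, i=-1
j=0: 5≤10, i=0, swap(0,0) ⇒ 5 6 11 15 9 17 16 7 10
j=1: 6≤10, i=1, swap(1,1) ⇒ 5 6 11 15 9 17 16 7 10
j=2: 11>10, skip
j=3: 15>10, skip
j=4: 9≤10, i=2, swap(2,4) ⇒ 5 6 9 15 11 17 16 7 10
j=5: 17>10, skip
j=6: 16>10, skip
j=7: 7≤10, i=3, swap(3,7) ⇒ 5 6 9 7 11 17 16 15 10
(after j=7) arr = 5 6 9 7 11 17 16 15 10

5 6 9 7 11 17 16 15 10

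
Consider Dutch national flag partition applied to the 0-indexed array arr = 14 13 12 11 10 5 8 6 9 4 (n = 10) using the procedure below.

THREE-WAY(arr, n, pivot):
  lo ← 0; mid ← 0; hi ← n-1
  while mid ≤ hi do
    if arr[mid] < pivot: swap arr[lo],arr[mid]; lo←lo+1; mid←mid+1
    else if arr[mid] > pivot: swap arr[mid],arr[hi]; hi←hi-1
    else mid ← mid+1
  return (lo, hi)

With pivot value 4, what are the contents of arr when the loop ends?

lo=0 mid=0 hi=9
14>4: swap(0,9), hi=8 ⇒ 4 13 12 11 10 5 8 6 9 14
4=4: mid=1
13>4: swap(1,8), hi=7 ⇒ 4 9 12 11 10 5 8 6 13 14
9>4: swap(1,7), hi=6 ⇒ 4 6 12 11 10 5 8 9 13 14
6>4: swap(1,6), hi=5 ⇒ 4 8 12 11 10 5 6 9 13 14
8>4: swap(1,5), hi=4 ⇒ 4 5 12 11 10 8 6 9 13 14
5>4: swap(1,4), hi=3 ⇒ 4 10 12 11 5 8 6 9 13 14
10>4: swap(1,3), hi=2 ⇒ 4 11 12 10 5 8 6 9 13 14
11>4: swap(1,2), hi=1 ⇒ 4 12 11 10 5 8 6 9 13 14
12>4: swap(1,1), hi=0 ⇒ 4 12 11 10 5 8 6 9 13 14
done. lo=0 hi=0; arr=4 12 11 10 5 8 6 9 13 14

4 12 11 10 5 8 6 9 13 14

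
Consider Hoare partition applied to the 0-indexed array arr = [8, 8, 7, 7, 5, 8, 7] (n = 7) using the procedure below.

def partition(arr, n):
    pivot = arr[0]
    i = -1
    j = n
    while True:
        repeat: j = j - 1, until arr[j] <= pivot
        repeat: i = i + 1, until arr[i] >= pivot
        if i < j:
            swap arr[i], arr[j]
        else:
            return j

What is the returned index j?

4

pivot = arr[0] = 8; i = -1, j = 7
j→6 (arr[6]=7≤8), i→0 (arr[0]=8≥8); i<j, swap → [7, 8, 7, 7, 5, 8, 8]
j→5 (arr[5]=8≤8), i→1 (arr[1]=8≥8); i<j, swap → [7, 8, 7, 7, 5, 8, 8]
j→4, i→5; i≥j, return j=4. arr = [7, 8, 7, 7, 5, 8, 8]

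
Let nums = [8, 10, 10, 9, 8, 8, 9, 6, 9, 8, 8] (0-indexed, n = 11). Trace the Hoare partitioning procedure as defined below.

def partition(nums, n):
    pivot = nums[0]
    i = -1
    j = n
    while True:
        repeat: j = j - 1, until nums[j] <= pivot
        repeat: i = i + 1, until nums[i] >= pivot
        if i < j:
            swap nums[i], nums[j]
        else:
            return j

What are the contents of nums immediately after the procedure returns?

pivot=8
j stops at 10 (8), i stops at 0 (8); swap ⇒ [8, 10, 10, 9, 8, 8, 9, 6, 9, 8, 8]
j stops at 9 (8), i stops at 1 (10); swap ⇒ [8, 8, 10, 9, 8, 8, 9, 6, 9, 10, 8]
j stops at 7 (6), i stops at 2 (10); swap ⇒ [8, 8, 6, 9, 8, 8, 9, 10, 9, 10, 8]
j stops at 5 (8), i stops at 3 (9); swap ⇒ [8, 8, 6, 8, 8, 9, 9, 10, 9, 10, 8]
j stops at 4, i stops at 4; i≥j ⇒ return 4. nums=[8, 8, 6, 8, 8, 9, 9, 10, 9, 10, 8]

[8, 8, 6, 8, 8, 9, 9, 10, 9, 10, 8]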